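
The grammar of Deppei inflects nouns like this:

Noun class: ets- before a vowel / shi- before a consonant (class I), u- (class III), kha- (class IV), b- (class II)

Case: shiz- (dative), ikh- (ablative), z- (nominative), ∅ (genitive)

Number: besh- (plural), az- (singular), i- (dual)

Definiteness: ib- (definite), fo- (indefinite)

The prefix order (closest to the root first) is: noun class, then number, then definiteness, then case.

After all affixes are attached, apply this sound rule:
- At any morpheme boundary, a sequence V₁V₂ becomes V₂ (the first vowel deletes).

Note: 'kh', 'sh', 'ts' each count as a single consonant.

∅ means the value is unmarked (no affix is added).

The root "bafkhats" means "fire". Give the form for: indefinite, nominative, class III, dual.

Attach noun class class III u- → ubafkhats.
Attach number dual i- → iubafkhats.
Attach definiteness indefinite fo- → foiubafkhats.
Attach case nominative z- → zfoiubafkhats.
Apply vowel deletion: zfoiubafkhats → zfubafkhats.

zfubafkhats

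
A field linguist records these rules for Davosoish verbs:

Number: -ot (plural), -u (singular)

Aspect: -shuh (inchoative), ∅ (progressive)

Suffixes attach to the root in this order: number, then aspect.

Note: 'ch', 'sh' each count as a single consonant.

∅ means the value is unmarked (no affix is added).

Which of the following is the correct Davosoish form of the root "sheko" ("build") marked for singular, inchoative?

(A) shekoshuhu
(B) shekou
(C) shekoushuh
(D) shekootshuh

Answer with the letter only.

Attach number singular -u → shekou.
Attach aspect inchoative -shuh → shekoushuh.
So the correct form is shekoushuh, option (C).
(D) shekootshuh is wrong: it uses plural instead of singular for number.
(A) shekoshuhu is wrong: it has the affixes in the wrong order.
(B) shekou is wrong: it uses progressive instead of inchoative for aspect.

C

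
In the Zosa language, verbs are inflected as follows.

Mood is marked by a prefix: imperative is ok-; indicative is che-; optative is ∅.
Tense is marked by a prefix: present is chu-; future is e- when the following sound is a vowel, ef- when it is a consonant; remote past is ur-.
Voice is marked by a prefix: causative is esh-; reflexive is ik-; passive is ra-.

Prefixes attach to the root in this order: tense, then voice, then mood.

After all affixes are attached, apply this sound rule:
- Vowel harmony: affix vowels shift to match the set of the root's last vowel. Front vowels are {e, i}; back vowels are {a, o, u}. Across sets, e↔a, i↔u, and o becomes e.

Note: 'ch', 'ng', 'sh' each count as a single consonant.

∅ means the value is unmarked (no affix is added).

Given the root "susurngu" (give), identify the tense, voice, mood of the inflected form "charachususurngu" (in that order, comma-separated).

Segment: che-ra-chu-susurngu.
tense: chu- → present.
voice: ra- → passive.
mood: che- → indicative.

present, passive, indicative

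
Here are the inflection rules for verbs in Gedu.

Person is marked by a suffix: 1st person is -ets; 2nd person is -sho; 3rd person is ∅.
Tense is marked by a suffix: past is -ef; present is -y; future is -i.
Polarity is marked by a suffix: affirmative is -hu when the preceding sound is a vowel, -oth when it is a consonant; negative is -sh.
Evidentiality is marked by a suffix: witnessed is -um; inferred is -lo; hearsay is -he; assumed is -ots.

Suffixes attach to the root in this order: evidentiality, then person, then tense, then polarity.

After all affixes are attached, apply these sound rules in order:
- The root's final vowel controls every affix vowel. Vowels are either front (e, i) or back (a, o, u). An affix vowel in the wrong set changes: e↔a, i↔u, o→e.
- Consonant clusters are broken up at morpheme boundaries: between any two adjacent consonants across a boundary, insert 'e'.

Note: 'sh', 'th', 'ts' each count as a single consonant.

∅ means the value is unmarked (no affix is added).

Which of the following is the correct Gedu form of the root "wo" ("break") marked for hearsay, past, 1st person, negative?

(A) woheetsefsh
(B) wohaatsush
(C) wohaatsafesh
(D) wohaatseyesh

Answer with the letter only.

C

Attach evidentiality hearsay -he → wohe.
Attach person 1st person -ets → woheets.
Attach tense past -ef → woheetsef.
Attach polarity negative -sh → woheetsefsh.
Apply vowel harmony: woheetsefsh → wohaatsafsh.
Apply epenthesis: wohaatsafsh → wohaatsafesh.
So the correct form is wohaatsafesh, option (C).
(D) wohaatseyesh is wrong: it uses present instead of past for tense.
(A) woheetsefsh is wrong: it fails to apply the sound rule(s).
(B) wohaatsush is wrong: it uses future instead of past for tense.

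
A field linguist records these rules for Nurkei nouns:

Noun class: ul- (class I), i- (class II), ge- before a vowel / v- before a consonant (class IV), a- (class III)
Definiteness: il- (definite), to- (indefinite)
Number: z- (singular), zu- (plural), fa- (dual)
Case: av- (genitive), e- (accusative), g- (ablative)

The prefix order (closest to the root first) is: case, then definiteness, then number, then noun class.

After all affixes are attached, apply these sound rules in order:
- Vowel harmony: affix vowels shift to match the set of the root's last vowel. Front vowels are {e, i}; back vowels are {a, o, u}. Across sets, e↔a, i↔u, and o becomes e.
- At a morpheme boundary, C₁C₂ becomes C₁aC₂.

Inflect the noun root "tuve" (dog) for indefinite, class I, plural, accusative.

Attach case accusative e- → etuve.
Attach definiteness indefinite to- → toetuve.
Attach number plural zu- → zutoetuve.
Attach noun class class I ul- → ulzutoetuve.
Apply vowel harmony: ulzutoetuve → ilziteetuve.
Apply epenthesis: ilziteetuve → ilaziteetuve.

ilaziteetuve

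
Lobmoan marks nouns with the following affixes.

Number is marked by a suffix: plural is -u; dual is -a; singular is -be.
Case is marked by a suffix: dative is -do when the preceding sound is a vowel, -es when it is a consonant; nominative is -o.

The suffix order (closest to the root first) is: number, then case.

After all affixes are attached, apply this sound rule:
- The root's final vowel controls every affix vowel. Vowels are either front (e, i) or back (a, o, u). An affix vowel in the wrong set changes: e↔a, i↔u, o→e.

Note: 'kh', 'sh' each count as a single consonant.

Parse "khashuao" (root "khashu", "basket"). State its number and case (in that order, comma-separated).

dual, nominative

Segment: khashu-a-o.
number: -a → dual.
case: -o → nominative.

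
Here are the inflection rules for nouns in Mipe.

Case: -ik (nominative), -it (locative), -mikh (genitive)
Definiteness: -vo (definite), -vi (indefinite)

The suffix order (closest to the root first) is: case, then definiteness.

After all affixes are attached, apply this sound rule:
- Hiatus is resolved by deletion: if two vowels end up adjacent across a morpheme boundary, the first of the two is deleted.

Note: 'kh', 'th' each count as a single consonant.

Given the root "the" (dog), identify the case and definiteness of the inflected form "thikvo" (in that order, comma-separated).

nominative, definite

Segment: the-ik-vo.
case: -ik → nominative.
definiteness: -vo → definite.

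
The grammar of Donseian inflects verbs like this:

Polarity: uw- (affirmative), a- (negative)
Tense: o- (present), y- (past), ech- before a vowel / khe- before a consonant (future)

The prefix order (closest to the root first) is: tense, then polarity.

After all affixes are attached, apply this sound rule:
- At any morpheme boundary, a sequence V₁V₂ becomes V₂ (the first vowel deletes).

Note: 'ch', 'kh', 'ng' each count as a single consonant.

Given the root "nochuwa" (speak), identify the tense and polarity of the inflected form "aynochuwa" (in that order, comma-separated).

Segment: a-y-nochuwa.
tense: y- → past.
polarity: a- → negative.

past, negative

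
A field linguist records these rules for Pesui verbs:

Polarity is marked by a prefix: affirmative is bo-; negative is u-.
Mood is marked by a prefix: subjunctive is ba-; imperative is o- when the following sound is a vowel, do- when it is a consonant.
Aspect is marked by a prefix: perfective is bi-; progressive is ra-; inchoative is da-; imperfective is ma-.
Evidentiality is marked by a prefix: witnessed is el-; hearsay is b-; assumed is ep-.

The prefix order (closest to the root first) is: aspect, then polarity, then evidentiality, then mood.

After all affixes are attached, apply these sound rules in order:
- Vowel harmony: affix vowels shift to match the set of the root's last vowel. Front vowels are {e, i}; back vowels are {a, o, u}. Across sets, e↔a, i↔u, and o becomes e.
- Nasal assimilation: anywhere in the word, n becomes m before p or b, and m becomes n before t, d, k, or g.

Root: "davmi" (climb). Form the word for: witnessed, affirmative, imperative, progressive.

Attach aspect progressive ra- → radavmi.
Attach polarity affirmative bo- → boradavmi.
Attach evidentiality witnessed el- → elboradavmi.
Attach mood imperative o- (before vowel 'e') → oelboradavmi.
Apply vowel harmony: oelboradavmi → eelberedavmi.
Nasal assimilation: no change.

eelberedavmi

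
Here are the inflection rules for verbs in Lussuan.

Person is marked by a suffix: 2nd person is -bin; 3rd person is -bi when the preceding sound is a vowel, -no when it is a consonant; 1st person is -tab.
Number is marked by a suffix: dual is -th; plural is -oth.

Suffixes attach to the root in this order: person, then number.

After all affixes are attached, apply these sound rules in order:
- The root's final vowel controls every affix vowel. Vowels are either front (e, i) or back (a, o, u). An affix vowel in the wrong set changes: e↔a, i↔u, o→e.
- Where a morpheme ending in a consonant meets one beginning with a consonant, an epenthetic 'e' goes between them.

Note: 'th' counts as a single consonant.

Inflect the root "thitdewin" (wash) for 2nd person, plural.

thitdewinebineth

Attach person 2nd person -bin → thitdewinbin.
Attach number plural -oth → thitdewinbinoth.
Apply vowel harmony: thitdewinbinoth → thitdewinbineth.
Apply epenthesis: thitdewinbineth → thitdewinebineth.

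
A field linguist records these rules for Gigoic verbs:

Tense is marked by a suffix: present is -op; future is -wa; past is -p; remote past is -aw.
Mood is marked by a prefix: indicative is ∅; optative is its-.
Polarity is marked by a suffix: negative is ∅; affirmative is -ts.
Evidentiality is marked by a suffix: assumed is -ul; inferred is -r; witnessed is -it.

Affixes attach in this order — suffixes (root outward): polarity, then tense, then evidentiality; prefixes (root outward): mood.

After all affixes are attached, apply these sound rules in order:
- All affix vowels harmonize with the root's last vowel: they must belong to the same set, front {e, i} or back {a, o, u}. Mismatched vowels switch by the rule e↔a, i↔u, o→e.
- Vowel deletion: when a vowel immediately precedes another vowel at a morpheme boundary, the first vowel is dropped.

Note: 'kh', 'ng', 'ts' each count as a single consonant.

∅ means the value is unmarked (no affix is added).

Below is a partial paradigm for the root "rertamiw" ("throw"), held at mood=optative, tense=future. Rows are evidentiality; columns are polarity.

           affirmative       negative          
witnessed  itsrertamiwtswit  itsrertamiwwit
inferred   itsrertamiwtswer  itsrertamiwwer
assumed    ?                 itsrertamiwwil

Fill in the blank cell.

itsrertamiwtswil

Attach mood optative its- → itsrertamiw.
Attach polarity affirmative -ts → itsrertamiwts.
Attach tense future -wa → itsrertamiwtswa.
Attach evidentiality assumed -ul → itsrertamiwtswaul.
Apply vowel harmony: itsrertamiwtswaul → itsrertamiwtsweil.
Apply vowel deletion: itsrertamiwtsweil → itsrertamiwtswil.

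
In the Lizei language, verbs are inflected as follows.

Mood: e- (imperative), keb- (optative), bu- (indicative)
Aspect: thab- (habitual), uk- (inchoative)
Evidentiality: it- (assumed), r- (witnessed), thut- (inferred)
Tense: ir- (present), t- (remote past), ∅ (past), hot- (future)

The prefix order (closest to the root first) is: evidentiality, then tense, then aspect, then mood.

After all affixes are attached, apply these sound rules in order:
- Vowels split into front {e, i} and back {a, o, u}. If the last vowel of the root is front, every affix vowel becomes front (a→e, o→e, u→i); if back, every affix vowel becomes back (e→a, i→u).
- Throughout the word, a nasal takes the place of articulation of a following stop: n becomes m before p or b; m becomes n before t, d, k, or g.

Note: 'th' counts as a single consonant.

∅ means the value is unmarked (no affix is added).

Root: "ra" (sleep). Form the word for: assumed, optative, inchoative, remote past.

Attach evidentiality assumed it- → itra.
Attach tense remote past t- → titra.
Attach aspect inchoative uk- → uktitra.
Attach mood optative keb- → kebuktitra.
Apply vowel harmony: kebuktitra → kabuktutra.
Nasal assimilation: no change.

kabuktutra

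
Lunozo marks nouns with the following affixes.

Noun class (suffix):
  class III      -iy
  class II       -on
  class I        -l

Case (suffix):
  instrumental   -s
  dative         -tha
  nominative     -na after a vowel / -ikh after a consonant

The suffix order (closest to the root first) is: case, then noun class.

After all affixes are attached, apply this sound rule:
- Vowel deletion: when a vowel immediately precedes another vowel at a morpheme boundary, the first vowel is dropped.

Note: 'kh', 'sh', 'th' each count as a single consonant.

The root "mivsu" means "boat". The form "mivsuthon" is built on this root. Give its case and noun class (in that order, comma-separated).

Segment: mivsu-tha-on.
case: -tha → dative.
noun class: -on → class II.

dative, class II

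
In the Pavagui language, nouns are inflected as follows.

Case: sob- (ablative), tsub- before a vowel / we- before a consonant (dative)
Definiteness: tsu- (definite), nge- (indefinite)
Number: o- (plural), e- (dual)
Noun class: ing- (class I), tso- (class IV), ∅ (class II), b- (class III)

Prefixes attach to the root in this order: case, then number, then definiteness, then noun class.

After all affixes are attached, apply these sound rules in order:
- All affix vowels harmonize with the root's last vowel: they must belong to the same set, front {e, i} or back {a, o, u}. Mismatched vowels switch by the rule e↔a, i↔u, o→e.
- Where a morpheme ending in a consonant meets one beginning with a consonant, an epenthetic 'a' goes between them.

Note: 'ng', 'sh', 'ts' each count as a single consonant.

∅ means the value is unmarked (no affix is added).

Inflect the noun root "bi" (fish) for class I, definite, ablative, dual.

ingatsiesebabi

Attach case ablative sob- → sobbi.
Attach number dual e- → esobbi.
Attach definiteness definite tsu- → tsuesobbi.
Attach noun class class I ing- → ingtsuesobbi.
Apply vowel harmony: ingtsuesobbi → ingtsiesebbi.
Apply epenthesis: ingtsiesebbi → ingatsiesebabi.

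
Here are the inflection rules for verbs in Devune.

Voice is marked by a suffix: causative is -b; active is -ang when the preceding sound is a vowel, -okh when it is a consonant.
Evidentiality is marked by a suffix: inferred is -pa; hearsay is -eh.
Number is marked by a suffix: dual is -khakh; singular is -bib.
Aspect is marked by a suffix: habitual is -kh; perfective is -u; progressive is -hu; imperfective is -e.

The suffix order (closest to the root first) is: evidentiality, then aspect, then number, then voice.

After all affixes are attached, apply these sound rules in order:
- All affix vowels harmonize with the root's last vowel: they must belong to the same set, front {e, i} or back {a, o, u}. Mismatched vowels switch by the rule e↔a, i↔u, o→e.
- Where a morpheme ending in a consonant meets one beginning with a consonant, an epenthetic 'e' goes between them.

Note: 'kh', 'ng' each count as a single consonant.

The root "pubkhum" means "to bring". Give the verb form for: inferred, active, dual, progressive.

pubkhumepahukhakhokh

Attach evidentiality inferred -pa → pubkhumpa.
Attach aspect progressive -hu → pubkhumpahu.
Attach number dual -khakh → pubkhumpahukhakh.
Attach voice active -okh (after consonant 'kh') → pubkhumpahukhakhokh.
Vowel harmony: no change.
Apply epenthesis: pubkhumpahukhakhokh → pubkhumepahukhakhokh.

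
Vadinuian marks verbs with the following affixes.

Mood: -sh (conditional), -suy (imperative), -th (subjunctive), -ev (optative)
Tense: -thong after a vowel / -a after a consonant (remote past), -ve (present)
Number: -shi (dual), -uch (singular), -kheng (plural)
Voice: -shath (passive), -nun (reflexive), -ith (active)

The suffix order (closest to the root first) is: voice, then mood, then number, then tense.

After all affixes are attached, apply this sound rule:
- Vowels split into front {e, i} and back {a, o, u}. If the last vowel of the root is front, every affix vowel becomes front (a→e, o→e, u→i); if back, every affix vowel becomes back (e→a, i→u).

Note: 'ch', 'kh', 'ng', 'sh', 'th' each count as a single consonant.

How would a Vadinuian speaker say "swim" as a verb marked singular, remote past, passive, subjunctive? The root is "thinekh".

Attach voice passive -shath → thinekhshath.
Attach mood subjunctive -th → thinekhshathth.
Attach number singular -uch → thinekhshaththuch.
Attach tense remote past -a (after consonant 'ch') → thinekhshaththucha.
Apply vowel harmony: thinekhshaththucha → thinekhsheththiche.

thinekhsheththiche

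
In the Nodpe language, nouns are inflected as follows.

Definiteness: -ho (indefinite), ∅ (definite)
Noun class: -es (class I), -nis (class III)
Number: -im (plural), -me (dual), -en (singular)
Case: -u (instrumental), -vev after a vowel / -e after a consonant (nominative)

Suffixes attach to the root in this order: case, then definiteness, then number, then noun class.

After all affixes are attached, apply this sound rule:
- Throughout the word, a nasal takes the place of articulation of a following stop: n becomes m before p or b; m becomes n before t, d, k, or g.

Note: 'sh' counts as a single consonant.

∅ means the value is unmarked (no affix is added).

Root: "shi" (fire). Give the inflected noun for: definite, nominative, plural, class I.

Attach case nominative -vev (after vowel 'i') → shivev.
definiteness = definite: zero marking, form stays shivev.
Attach number plural -im → shivevim.
Attach noun class class I -es → shivevimes.
Nasal assimilation: no change.

shivevimes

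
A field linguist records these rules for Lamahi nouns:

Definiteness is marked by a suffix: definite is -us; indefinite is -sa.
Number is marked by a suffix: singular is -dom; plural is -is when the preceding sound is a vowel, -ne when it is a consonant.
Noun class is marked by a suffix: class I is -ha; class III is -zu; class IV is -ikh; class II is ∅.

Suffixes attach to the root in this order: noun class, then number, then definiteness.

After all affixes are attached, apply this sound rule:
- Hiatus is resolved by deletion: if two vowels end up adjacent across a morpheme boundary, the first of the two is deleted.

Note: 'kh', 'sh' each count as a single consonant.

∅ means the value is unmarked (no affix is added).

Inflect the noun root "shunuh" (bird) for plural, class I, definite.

Attach noun class class I -ha → shunuhha.
Attach number plural -is (after vowel 'a') → shunuhhais.
Attach definiteness definite -us → shunuhhaisus.
Apply vowel deletion: shunuhhaisus → shunuhhisus.

shunuhhisus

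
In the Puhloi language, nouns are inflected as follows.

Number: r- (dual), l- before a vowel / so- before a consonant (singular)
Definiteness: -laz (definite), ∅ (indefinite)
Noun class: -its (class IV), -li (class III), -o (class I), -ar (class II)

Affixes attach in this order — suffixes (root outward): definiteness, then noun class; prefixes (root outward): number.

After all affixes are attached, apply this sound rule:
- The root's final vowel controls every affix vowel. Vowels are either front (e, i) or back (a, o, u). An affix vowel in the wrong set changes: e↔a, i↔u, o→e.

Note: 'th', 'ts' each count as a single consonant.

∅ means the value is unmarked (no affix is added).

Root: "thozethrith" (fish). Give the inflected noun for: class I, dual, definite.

Attach definiteness definite -laz → thozethrithlaz.
Attach number dual r- → rthozethrithlaz.
Attach noun class class I -o → rthozethrithlazo.
Apply vowel harmony: rthozethrithlazo → rthozethrithleze.

rthozethrithleze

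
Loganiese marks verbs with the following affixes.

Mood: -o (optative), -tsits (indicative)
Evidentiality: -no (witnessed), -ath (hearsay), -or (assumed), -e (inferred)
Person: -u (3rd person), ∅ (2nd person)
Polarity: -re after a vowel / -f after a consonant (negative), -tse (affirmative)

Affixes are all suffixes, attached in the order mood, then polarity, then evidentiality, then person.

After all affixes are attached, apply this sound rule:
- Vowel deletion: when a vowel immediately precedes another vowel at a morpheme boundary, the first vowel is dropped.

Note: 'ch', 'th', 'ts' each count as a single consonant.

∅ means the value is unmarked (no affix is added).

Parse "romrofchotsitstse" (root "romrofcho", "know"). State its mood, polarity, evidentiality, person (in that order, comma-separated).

indicative, affirmative, inferred, 2nd person

Segment: romrofcho-tsits-tse-e.
mood: -tsits → indicative.
polarity: -tse → affirmative.
evidentiality: -e → inferred.
person: ∅ → 2nd person.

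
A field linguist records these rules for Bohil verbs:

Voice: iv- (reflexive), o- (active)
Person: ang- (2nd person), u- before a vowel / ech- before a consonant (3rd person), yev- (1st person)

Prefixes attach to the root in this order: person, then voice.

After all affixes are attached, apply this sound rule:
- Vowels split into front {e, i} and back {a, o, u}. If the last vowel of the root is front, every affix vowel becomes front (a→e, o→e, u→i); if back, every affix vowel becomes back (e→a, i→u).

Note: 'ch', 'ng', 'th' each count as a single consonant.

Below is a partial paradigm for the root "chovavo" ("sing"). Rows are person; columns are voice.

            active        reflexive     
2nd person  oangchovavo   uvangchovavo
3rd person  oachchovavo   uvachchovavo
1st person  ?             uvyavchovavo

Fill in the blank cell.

Attach person 1st person yev- → yevchovavo.
Attach voice active o- → oyevchovavo.
Apply vowel harmony: oyevchovavo → oyavchovavo.

oyavchovavo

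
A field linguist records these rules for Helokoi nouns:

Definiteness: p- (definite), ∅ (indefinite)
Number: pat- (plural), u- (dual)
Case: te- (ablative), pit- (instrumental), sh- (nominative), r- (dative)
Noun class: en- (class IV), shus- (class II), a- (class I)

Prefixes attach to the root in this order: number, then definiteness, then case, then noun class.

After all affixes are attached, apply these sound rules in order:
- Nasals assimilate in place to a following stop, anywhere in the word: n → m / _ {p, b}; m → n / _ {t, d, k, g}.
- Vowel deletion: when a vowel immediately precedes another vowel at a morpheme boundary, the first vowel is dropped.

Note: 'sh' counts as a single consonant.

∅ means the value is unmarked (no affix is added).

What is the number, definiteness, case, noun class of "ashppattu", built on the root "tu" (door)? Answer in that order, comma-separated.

plural, definite, nominative, class I

Segment: a-sh-p-pat-tu.
number: pat- → plural.
definiteness: p- → definite.
case: sh- → nominative.
noun class: a- → class I.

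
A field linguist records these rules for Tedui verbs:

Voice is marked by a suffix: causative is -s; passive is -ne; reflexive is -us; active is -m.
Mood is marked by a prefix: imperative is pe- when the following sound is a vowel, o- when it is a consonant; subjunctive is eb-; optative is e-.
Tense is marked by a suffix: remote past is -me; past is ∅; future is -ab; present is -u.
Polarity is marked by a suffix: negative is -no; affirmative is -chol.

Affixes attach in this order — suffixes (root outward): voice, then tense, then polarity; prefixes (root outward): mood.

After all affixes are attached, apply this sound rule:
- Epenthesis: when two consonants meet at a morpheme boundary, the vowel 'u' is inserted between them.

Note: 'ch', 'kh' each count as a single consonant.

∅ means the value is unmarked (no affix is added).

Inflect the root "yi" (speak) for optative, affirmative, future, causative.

Attach voice causative -s → yis.
Attach tense future -ab → yisab.
Attach mood optative e- → eyisab.
Attach polarity affirmative -chol → eyisabchol.
Apply epenthesis: eyisabchol → eyisabuchol.

eyisabuchol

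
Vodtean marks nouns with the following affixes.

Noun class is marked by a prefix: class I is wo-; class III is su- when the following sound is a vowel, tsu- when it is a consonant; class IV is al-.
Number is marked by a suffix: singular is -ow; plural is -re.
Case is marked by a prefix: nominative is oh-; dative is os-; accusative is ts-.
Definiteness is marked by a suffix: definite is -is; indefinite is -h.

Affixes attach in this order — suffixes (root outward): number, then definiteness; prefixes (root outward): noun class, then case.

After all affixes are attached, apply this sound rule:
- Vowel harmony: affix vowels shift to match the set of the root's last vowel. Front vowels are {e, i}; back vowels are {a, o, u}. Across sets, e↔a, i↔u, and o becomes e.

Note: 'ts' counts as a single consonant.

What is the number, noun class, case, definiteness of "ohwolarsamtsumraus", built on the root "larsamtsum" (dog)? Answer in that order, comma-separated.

plural, class I, nominative, definite

Segment: oh-wo-larsamtsum-re-is.
number: -re → plural.
noun class: wo- → class I.
case: oh- → nominative.
definiteness: -is → definite.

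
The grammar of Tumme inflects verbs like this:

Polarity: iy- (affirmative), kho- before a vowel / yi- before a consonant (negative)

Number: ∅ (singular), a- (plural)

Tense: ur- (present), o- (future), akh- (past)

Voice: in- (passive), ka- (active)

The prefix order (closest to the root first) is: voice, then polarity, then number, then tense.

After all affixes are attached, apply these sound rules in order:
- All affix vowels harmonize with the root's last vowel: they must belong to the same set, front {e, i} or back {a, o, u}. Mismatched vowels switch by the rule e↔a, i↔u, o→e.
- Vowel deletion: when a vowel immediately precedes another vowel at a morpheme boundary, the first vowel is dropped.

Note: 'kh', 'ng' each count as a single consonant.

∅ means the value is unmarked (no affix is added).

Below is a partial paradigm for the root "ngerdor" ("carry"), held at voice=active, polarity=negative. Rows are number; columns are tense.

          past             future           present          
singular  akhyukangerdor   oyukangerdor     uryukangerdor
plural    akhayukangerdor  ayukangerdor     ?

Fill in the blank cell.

Attach voice active ka- → kangerdor.
Attach polarity negative yi- (before consonant 'k') → yikangerdor.
Attach number plural a- → ayikangerdor.
Attach tense present ur- → urayikangerdor.
Apply vowel harmony: urayikangerdor → urayukangerdor.
Vowel deletion: no change.

urayukangerdor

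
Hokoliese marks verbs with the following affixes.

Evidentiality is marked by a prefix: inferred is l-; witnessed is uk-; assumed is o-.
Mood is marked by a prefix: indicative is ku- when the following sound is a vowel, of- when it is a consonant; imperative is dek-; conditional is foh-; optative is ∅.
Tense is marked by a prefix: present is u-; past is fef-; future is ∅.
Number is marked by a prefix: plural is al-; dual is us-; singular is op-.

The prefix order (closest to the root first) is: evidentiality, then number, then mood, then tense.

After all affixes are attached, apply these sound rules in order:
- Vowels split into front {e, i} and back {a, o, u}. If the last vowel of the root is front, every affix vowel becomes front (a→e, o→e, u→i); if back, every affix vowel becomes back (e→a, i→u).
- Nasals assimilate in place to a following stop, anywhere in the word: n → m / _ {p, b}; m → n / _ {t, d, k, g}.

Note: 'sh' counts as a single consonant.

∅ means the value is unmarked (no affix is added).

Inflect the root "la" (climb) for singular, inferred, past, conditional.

Attach evidentiality inferred l- → lla.
Attach number singular op- → oplla.
Attach mood conditional foh- → fohoplla.
Attach tense past fef- → feffohoplla.
Apply vowel harmony: feffohoplla → faffohoplla.
Nasal assimilation: no change.

faffohoplla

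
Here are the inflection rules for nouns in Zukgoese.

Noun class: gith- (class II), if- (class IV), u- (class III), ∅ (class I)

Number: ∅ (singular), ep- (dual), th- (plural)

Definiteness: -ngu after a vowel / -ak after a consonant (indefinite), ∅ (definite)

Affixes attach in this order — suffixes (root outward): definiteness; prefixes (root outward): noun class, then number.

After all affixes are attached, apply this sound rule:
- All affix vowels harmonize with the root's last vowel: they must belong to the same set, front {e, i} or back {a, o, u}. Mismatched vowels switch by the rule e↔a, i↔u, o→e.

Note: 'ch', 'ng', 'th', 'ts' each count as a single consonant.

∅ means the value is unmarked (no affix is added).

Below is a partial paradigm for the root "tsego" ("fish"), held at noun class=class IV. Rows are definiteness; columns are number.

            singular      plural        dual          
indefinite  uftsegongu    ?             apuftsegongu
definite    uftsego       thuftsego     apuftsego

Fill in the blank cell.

thuftsegongu

Attach definiteness indefinite -ngu (after vowel 'o') → tsegongu.
Attach noun class class IV if- → iftsegongu.
Attach number plural th- → thiftsegongu.
Apply vowel harmony: thiftsegongu → thuftsegongu.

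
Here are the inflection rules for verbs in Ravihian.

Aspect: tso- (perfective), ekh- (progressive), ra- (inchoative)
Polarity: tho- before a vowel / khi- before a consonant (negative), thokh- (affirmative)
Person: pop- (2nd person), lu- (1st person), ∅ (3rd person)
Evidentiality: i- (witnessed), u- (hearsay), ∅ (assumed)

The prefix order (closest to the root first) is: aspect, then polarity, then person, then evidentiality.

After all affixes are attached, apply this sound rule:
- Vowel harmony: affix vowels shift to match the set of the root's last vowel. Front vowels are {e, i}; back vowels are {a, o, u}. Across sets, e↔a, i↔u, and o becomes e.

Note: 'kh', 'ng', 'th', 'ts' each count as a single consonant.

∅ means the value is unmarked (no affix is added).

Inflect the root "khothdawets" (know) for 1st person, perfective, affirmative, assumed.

lithekhtsekhothdawets

Attach aspect perfective tso- → tsokhothdawets.
Attach polarity affirmative thokh- → thokhtsokhothdawets.
Attach person 1st person lu- → luthokhtsokhothdawets.
evidentiality = assumed: zero marking, form stays luthokhtsokhothdawets.
Apply vowel harmony: luthokhtsokhothdawets → lithekhtsekhothdawets.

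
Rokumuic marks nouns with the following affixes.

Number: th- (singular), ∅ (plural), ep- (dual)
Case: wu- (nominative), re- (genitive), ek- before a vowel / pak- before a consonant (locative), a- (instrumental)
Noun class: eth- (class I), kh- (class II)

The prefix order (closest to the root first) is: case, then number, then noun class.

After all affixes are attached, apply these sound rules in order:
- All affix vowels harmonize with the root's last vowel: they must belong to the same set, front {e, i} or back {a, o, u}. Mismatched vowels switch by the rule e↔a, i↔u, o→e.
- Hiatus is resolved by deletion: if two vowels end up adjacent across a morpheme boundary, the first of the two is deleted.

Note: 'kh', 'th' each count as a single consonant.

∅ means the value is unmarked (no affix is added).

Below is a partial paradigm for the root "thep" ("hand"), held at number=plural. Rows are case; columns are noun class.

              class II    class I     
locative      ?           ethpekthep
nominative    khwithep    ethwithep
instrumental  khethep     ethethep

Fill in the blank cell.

khpekthep

Attach case locative pak- (before consonant 'th') → pakthep.
number = plural: zero marking, form stays pakthep.
Attach noun class class II kh- → khpakthep.
Apply vowel harmony: khpakthep → khpekthep.
Vowel deletion: no change.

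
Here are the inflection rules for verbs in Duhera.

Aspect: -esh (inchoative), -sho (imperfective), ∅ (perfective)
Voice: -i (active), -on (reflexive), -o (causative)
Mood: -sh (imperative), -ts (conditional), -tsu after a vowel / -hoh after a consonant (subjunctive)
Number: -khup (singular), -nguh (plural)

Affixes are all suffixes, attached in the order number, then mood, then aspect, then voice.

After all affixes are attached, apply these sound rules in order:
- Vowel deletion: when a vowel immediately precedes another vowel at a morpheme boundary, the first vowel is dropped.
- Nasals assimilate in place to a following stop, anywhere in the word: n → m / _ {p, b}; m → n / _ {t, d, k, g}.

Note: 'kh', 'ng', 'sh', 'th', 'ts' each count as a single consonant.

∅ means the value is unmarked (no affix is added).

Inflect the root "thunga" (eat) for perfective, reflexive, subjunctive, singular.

thungakhuphohon

Attach number singular -khup → thungakhup.
Attach mood subjunctive -hoh (after consonant 'p') → thungakhuphoh.
aspect = perfective: zero marking, form stays thungakhuphoh.
Attach voice reflexive -on → thungakhuphohon.
Vowel deletion: no change.
Nasal assimilation: no change.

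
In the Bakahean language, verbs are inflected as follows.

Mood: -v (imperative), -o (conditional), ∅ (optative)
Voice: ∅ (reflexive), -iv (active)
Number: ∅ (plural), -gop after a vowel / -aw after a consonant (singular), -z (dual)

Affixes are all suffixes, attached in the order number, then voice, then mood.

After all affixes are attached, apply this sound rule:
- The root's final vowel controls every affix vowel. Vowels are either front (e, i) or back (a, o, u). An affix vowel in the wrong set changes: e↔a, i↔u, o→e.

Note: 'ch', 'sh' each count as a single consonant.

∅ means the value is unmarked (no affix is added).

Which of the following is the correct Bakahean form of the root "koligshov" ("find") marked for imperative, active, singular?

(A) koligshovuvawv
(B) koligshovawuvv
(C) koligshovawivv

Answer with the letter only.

Attach number singular -aw (after consonant 'v') → koligshovaw.
Attach voice active -iv → koligshovawiv.
Attach mood imperative -v → koligshovawivv.
Apply vowel harmony: koligshovawivv → koligshovawuvv.
So the correct form is koligshovawuvv, option (B).
(C) koligshovawivv is wrong: it fails to apply the sound rule(s).
(A) koligshovuvawv is wrong: it has the affixes in the wrong order.

B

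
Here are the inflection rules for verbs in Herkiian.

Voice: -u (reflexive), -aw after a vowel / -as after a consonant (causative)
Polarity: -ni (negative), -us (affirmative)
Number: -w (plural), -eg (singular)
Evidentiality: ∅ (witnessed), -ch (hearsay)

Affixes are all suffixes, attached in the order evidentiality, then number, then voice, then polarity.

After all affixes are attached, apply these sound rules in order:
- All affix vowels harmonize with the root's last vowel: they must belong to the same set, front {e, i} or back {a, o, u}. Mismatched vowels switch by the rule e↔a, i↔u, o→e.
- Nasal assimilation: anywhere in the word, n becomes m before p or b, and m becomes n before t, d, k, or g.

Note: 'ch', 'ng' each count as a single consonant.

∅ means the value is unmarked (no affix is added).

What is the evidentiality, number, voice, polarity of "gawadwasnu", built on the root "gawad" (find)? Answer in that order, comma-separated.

witnessed, plural, causative, negative

Segment: gawad-w-as-ni.
evidentiality: ∅ → witnessed.
number: -w → plural.
voice: -aw/as → causative.
polarity: -ni → negative.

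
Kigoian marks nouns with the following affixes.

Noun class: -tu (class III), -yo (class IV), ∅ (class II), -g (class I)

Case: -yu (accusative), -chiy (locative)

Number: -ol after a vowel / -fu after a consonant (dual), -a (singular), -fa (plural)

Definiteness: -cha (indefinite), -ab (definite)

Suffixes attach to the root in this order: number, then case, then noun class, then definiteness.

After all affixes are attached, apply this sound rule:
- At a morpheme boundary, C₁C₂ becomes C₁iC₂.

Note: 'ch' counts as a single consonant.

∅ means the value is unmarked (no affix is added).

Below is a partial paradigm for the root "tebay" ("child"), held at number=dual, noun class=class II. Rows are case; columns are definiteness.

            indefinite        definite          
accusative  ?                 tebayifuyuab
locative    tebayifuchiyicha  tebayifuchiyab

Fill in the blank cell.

Attach number dual -fu (after consonant 'y') → tebayfu.
Attach case accusative -yu → tebayfuyu.
noun class = class II: zero marking, form stays tebayfuyu.
Attach definiteness indefinite -cha → tebayfuyucha.
Apply epenthesis: tebayfuyucha → tebayifuyucha.

tebayifuyucha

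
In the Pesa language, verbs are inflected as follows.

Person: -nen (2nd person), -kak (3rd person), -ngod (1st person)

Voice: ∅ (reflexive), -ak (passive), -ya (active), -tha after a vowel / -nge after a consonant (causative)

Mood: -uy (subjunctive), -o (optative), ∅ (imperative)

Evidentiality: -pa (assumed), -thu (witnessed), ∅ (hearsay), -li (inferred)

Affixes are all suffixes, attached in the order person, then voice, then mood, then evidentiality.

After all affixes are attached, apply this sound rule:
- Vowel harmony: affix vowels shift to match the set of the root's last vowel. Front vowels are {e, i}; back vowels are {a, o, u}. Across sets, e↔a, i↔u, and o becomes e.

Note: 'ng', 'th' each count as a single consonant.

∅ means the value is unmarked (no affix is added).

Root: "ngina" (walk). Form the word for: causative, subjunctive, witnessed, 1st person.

Attach person 1st person -ngod → nginangod.
Attach voice causative -nge (after consonant 'd') → nginangodnge.
Attach mood subjunctive -uy → nginangodngeuy.
Attach evidentiality witnessed -thu → nginangodngeuythu.
Apply vowel harmony: nginangodngeuythu → nginangodngauythu.

nginangodngauythu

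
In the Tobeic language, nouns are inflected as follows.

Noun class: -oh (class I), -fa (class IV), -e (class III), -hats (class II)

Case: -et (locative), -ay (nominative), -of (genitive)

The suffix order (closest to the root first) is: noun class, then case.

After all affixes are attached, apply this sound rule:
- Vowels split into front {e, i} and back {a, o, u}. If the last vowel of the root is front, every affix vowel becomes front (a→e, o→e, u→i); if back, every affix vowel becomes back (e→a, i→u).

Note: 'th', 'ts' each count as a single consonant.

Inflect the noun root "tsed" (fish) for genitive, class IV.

Attach noun class class IV -fa → tsedfa.
Attach case genitive -of → tsedfaof.
Apply vowel harmony: tsedfaof → tsedfeef.

tsedfeef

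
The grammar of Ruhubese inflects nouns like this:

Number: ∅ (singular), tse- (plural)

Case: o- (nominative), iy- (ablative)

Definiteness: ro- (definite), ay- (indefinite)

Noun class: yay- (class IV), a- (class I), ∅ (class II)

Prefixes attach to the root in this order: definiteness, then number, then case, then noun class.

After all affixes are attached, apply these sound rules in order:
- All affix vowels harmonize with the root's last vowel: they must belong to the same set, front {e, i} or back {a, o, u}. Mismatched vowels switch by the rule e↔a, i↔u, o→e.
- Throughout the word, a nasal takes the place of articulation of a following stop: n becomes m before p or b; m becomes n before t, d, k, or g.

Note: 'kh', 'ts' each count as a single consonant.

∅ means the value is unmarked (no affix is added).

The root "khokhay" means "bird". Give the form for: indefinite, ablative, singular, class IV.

Attach definiteness indefinite ay- → aykhokhay.
number = singular: zero marking, form stays aykhokhay.
Attach case ablative iy- → iyaykhokhay.
Attach noun class class IV yay- → yayiyaykhokhay.
Apply vowel harmony: yayiyaykhokhay → yayuyaykhokhay.
Nasal assimilation: no change.

yayuyaykhokhay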